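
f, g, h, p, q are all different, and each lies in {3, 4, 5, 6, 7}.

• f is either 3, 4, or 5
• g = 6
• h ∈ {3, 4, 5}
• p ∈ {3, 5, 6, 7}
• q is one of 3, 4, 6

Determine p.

g's domain is down to {6}, so g = 6. Strike 6 from p, q.
The 4 still-open variables draw from only 4 values {3, 4, 5, 7}, so each is used; only p can be 7, hence p = 7.

7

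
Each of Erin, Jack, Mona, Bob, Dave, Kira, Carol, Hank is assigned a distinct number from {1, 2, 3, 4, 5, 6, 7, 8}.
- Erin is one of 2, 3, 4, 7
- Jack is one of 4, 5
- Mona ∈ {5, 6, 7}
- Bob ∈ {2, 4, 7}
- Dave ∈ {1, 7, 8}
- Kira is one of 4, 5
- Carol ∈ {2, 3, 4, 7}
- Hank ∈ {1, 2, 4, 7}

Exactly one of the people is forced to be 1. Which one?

Hank

The 8 variables draw from only 8 values {1, 2, 3, 4, 5, 6, 7, 8}, so each is used; only Mona can be 6, hence Mona = 6.
Among the 7 still-open variables, 8 fits only Dave (and all 7 values in {1, 2, 3, 4, 5, 7, 8} must be used), so Dave = 8.
The 6 still-open variables together cover exactly {1, 2, 3, 4, 5, 7} — 6 values for 6 variables — and 1 appears only in Hank's list, so Hank = 1.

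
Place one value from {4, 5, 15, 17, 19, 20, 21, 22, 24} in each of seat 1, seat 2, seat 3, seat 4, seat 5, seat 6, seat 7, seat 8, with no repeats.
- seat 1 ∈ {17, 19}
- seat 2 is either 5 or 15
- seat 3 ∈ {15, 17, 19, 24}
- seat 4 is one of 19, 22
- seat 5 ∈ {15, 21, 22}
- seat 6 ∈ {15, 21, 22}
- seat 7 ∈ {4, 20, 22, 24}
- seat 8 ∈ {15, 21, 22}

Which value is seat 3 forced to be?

24

seat 5, seat 6, seat 8 between them cover only {15, 21, 22} — a naked triple. Remove those values from seat 2, seat 3, seat 4, seat 7.
That leaves seat 2 = 5.
That leaves seat 4 = 19. Eliminate 19 elsewhere: seat 1, seat 3.
seat 1 must be 17 (only option left). Eliminate 17 elsewhere: seat 3.
So seat 3 = 24.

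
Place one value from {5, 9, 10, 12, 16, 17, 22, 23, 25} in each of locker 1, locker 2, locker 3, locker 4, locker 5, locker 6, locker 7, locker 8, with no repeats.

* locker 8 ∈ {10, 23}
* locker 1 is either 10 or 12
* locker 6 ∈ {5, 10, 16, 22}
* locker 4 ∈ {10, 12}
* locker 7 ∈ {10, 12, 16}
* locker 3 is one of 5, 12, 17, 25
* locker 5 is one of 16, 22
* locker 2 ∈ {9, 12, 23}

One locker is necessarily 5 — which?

locker 6

The 2 variables locker 1 and locker 4 are confined to {10, 12}, which locks those values in; drop them from locker 2, locker 3, locker 6, locker 7, locker 8.
That leaves locker 7 = 16. Eliminate 16 elsewhere: locker 5, locker 6.
locker 8 must be 23 (only option left). Strike 23 from locker 2.
locker 2 has just one choice, so locker 2 = 9.
locker 5 must be 22 (only option left). Eliminate 22 elsewhere: locker 6.
So 5 goes to locker 6.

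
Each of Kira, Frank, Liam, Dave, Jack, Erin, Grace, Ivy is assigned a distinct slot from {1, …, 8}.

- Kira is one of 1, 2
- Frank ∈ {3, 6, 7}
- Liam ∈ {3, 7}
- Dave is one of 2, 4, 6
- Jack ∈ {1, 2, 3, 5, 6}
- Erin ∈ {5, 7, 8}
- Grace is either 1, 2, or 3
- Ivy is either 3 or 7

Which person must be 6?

Frank

The 8 variables draw from only 8 values {1, 2, 3, 4, 5, 6, 7, 8}, so each is used; only Dave can be 4, hence Dave = 4.
Among the 7 still-open variables, 8 fits only Erin (and all 7 values in {1, 2, 3, 5, 6, 7, 8} must be used), so Erin = 8.
The 6 still-open variables together cover exactly {1, 2, 3, 5, 6, 7} — 6 values for 6 variables — and 5 appears only in Jack's list, so Jack = 5.
Among the 5 still-open variables, 6 fits only Frank (and all 5 values in {1, 2, 3, 6, 7} must be used), so Frank = 6.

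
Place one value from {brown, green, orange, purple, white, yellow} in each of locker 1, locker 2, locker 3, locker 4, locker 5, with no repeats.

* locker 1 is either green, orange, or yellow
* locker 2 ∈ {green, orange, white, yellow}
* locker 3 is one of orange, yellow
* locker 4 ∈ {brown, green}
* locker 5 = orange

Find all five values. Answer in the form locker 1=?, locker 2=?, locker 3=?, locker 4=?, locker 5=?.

locker 1=green, locker 2=white, locker 3=yellow, locker 4=brown, locker 5=orange

locker 5's domain is down to {orange}, so locker 5 = orange. Strike orange from locker 1, locker 2, locker 3.
locker 3's domain is down to {yellow}, so locker 3 = yellow. Remove yellow from locker 1, locker 2.
locker 1 has just one choice, so locker 1 = green. Strike green from locker 2, locker 4.
locker 2 has just one choice, so locker 2 = white.
That leaves locker 4 = brown.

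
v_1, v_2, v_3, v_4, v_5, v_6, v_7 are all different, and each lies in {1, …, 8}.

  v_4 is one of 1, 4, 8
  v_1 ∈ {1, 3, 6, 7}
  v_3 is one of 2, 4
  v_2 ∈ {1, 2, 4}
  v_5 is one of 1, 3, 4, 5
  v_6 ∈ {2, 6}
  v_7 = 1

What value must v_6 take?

6

v_7 has just one choice, so v_7 = 1. Remove 1 from v_1, v_2, v_4, v_5.
The 2 variables v_2 and v_3 are confined to {2, 4}, which locks those values in; drop them from v_4, v_5, v_6.
So v_6 = 6.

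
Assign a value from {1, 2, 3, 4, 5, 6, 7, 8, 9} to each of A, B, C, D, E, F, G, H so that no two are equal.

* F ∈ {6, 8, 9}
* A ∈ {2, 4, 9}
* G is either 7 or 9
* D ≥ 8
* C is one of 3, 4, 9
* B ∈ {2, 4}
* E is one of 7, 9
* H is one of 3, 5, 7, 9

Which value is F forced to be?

Among the 8 variables, 5 fits only H (and all 8 values in {2, 3, 4, 5, 6, 7, 8, 9} must be used), so H = 5.
The 7 still-open variables draw from only 7 values {2, 3, 4, 6, 7, 8, 9}, so each is used; only C can be 3, hence C = 3.
The 6 still-open variables together cover exactly {2, 4, 6, 7, 8, 9} — 6 values for 6 variables — and 6 appears only in F's list, so F = 6.

6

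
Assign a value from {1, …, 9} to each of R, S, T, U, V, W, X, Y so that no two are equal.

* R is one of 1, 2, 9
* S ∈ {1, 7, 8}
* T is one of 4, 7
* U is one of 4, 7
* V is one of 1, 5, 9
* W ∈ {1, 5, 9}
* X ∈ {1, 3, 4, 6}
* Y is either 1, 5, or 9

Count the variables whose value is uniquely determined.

2

T and U share exactly the 2 values {4, 7}; by pigeonhole those values go to them, so strike 4, 7 from S, X.
The 3 variables V, W, Y are confined to {1, 5, 9}, which locks those values in; drop them from R, S, X.
R has just one choice, so R = 2.
S's domain is down to {8}, so S = 8.
Determined: R=2, S=8. The other variables each still have more than one consistent value. That makes 2.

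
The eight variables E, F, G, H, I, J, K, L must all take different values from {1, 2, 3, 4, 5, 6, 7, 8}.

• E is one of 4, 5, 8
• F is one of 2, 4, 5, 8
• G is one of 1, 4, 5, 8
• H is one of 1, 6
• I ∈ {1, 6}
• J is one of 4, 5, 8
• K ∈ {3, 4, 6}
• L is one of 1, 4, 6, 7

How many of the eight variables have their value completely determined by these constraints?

3

Among the 8 variables, 2 fits only F (and all 8 values in {1, 2, 3, 4, 5, 6, 7, 8} must be used), so F = 2.
Among the 7 still-open variables, 3 fits only K (and all 7 values in {1, 3, 4, 5, 6, 7, 8} must be used), so K = 3.
The 6 still-open variables draw from only 6 values {1, 4, 5, 6, 7, 8}, so each is used; only L can be 7, hence L = 7.
H and I share exactly the 2 values {1, 6}; by pigeonhole those values go to them, so strike 1, 6 from G.
Determined: F=2, K=3, L=7. The other variables each still have more than one consistent value. That makes 3.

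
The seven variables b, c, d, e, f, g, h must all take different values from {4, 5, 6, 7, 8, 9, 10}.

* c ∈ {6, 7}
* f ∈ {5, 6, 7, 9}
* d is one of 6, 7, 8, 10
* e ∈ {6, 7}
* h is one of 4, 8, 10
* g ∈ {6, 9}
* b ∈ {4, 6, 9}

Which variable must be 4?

b

The 7 variables together cover exactly {4, 5, 6, 7, 8, 9, 10} — 7 values for 7 variables — and 5 appears only in f's list, so f = 5.
c and e between them cover only {6, 7} — a naked pair. Remove those values from b, d, g.
g has just one choice, so g = 9. Strike 9 from b.
So 4 goes to b.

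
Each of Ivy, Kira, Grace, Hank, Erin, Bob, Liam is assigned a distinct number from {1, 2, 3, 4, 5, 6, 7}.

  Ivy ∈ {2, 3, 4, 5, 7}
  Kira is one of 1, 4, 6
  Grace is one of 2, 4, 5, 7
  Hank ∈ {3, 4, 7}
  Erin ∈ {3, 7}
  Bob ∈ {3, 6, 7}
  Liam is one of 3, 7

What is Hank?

The 7 variables together cover exactly {1, 2, 3, 4, 5, 6, 7} — 7 values for 7 variables — and 1 appears only in Kira's list, so Kira = 1.
Among the 6 still-open variables, 6 fits only Bob (and all 6 values in {2, 3, 4, 5, 6, 7} must be used), so Bob = 6.
Erin and Liam between them cover only {3, 7} — a naked pair. Remove those values from Ivy, Grace, Hank.
So Hank = 4.

4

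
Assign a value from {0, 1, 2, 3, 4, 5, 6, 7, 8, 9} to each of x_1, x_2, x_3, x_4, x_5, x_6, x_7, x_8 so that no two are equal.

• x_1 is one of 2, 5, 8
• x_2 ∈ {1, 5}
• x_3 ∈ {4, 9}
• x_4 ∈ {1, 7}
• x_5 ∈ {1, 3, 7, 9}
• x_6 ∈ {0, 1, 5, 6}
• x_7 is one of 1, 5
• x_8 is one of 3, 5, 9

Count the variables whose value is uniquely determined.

The 2 variables x_2 and x_7 are confined to {1, 5}, which locks those values in; drop them from x_1, x_4, x_5, x_6, x_8.
x_4 has just one choice, so x_4 = 7. Remove 7 from x_5.
The 2 variables x_5 and x_8 are confined to {3, 9}, which locks those values in; drop them from x_3.
x_3's domain is down to {4}, so x_3 = 4.
Determined: x_3=4, x_4=7. The other variables each still have more than one consistent value. That makes 2.

2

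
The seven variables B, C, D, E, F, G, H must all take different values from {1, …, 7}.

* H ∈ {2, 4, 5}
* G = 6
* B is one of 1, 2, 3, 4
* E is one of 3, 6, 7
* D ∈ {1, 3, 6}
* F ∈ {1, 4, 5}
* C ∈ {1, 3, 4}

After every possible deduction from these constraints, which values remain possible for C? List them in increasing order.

1, 3, 4

G has just one choice, so G = 6. Eliminate 6 elsewhere: D, E.
The 6 still-open variables together cover exactly {1, 2, 3, 4, 5, 7} — 6 values for 6 variables — and 7 appears only in E's list, so E = 7.
No further eliminations apply; C can still be any of 1, 3, 4.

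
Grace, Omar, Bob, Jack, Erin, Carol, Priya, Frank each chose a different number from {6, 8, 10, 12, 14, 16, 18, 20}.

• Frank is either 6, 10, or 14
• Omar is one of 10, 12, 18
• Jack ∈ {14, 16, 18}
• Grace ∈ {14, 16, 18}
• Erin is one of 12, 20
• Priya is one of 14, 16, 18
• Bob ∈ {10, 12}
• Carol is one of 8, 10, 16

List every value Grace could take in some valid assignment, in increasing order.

The 8 variables together cover exactly {6, 8, 10, 12, 14, 16, 18, 20} — 8 values for 8 variables — and 6 appears only in Frank's list, so Frank = 6.
Among the 7 still-open variables, 8 fits only Carol (and all 7 values in {8, 10, 12, 14, 16, 18, 20} must be used), so Carol = 8.
The 6 still-open variables together cover exactly {10, 12, 14, 16, 18, 20} — 6 values for 6 variables — and 20 appears only in Erin's list, so Erin = 20.
Grace, Jack, Priya between them cover only {14, 16, 18} — a naked triple. Remove those values from Omar.
No further eliminations apply; Grace can still be any of 14, 16, 18.

14, 16, 18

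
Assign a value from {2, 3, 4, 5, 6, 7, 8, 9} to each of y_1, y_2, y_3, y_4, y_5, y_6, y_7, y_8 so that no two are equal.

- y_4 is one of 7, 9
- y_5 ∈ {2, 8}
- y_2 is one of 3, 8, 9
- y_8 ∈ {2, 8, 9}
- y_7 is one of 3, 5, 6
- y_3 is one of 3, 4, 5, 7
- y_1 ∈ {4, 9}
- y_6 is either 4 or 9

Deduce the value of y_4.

7

Among the 8 variables, 6 fits only y_7 (and all 8 values in {2, 3, 4, 5, 6, 7, 8, 9} must be used), so y_7 = 6.
The 7 still-open variables together cover exactly {2, 3, 4, 5, 7, 8, 9} — 7 values for 7 variables — and 5 appears only in y_3's list, so y_3 = 5.
The 6 still-open variables draw from only 6 values {2, 3, 4, 7, 8, 9}, so each is used; only y_2 can be 3, hence y_2 = 3.
The 5 still-open variables together cover exactly {2, 4, 7, 8, 9} — 5 values for 5 variables — and 7 appears only in y_4's list, so y_4 = 7.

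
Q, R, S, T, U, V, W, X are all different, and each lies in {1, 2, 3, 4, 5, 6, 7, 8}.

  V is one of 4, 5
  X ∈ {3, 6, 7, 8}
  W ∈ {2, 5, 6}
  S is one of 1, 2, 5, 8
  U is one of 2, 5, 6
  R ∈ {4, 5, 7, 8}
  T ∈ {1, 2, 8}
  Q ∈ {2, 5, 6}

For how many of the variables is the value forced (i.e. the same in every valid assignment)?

3

Among the 8 variables, 3 fits only X (and all 8 values in {1, 2, 3, 4, 5, 6, 7, 8} must be used), so X = 3.
The 7 still-open variables draw from only 7 values {1, 2, 4, 5, 6, 7, 8}, so each is used; only R can be 7, hence R = 7.
The 6 still-open variables draw from only 6 values {1, 2, 4, 5, 6, 8}, so each is used; only V can be 4, hence V = 4.
Q, U, W between them cover only {2, 5, 6} — a naked triple. Remove those values from S, T.
Determined: R=7, V=4, X=3. The other variables each still have more than one consistent value. That makes 3.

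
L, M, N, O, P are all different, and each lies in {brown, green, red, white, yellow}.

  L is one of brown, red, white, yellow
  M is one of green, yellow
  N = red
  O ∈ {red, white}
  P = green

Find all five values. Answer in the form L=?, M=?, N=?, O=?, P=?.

L=brown, M=yellow, N=red, O=white, P=green

N's domain is down to {red}, so N = red. Eliminate red elsewhere: L, O.
O must be white (only option left). So L can't be white.
P's domain is down to {green}, so P = green. Eliminate green elsewhere: M.
M's domain is down to {yellow}, so M = yellow. Eliminate yellow elsewhere: L.
L has just one choice, so L = brown.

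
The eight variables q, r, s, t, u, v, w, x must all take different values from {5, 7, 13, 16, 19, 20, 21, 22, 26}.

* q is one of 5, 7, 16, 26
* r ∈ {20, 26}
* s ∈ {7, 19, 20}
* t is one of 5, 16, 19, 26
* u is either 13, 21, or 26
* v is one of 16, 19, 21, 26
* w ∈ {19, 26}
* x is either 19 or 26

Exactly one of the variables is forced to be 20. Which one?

The 8 variables together cover exactly {5, 7, 13, 16, 19, 20, 21, 26} — 8 values for 8 variables — and 13 appears only in u's list, so u = 13.
Among the 7 still-open variables, 21 fits only v (and all 7 values in {5, 7, 16, 19, 20, 21, 26} must be used), so v = 21.
The 2 variables w and x are confined to {19, 26}, which locks those values in; drop them from q, r, s, t.
So 20 goes to r.

r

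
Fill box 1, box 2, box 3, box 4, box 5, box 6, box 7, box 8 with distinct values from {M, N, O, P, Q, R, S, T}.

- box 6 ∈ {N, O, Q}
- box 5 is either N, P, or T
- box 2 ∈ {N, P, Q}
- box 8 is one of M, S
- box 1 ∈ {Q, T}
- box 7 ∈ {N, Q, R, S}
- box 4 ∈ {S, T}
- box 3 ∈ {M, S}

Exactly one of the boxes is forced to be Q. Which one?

box 1

Among the 8 variables, O fits only box 6 (and all 8 values in {M, N, O, P, Q, R, S, T} must be used), so box 6 = O.
The 7 still-open variables draw from only 7 values {M, N, P, Q, R, S, T}, so each is used; only box 7 can be R, hence box 7 = R.
The 2 variables box 3 and box 8 are confined to {M, S}, which locks those values in; drop them from box 4.
box 4 must be T (only option left). Remove T from box 1, box 5.
So Q goes to box 1.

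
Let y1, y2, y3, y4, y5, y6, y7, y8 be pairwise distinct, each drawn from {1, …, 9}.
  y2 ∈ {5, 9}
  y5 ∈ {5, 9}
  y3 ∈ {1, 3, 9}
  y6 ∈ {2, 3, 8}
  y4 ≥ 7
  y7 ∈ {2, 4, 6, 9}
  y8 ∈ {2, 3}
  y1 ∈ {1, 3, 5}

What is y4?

y2 and y5 share exactly the 2 values {5, 9}; by pigeonhole those values go to them, so strike 5, 9 from y1, y3, y4, y7.
The 2 variables y1 and y3 are confined to {1, 3}, which locks those values in; drop them from y6, y8.
That leaves y8 = 2. Eliminate 2 elsewhere: y6, y7.
y6 has just one choice, so y6 = 8. Remove 8 from y4.
So y4 = 7.

7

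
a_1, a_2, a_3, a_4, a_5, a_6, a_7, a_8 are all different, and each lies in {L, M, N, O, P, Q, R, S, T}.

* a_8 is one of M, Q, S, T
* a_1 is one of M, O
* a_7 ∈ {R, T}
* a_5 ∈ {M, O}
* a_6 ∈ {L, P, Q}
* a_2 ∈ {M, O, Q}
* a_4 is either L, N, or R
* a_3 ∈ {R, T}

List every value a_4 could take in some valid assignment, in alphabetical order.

L, N

a_1 and a_5 share exactly the 2 values {M, O}; by pigeonhole those values go to them, so strike M, O from a_2, a_8.
a_2 must be Q (only option left). So a_6, a_8 can't be Q.
a_3 and a_7 between them cover only {R, T} — a naked pair. Remove those values from a_4, a_8.
a_8 must be S (only option left).
No further eliminations apply; a_4 can still be any of L, N.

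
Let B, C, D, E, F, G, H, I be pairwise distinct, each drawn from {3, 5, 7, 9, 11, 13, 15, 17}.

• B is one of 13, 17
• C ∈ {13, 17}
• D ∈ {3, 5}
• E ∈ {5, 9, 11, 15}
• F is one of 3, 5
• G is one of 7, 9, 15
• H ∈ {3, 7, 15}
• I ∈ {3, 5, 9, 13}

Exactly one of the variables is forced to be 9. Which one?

Among the 8 variables, 11 fits only E (and all 8 values in {3, 5, 7, 9, 11, 13, 15, 17} must be used), so E = 11.
B and C between them cover only {13, 17} — a naked pair. Remove those values from I.
D and F between them cover only {3, 5} — a naked pair. Remove those values from H, I.
So 9 goes to I.

I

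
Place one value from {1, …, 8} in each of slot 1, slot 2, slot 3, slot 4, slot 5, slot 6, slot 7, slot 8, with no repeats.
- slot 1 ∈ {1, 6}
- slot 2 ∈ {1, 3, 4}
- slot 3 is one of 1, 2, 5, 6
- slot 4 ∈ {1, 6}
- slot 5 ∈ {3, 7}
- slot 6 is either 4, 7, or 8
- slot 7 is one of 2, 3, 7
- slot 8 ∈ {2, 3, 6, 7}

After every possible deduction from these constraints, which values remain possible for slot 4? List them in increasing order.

1, 6

The 8 variables together cover exactly {1, 2, 3, 4, 5, 6, 7, 8} — 8 values for 8 variables — and 5 appears only in slot 3's list, so slot 3 = 5.
Among the 7 still-open variables, 8 fits only slot 6 (and all 7 values in {1, 2, 3, 4, 6, 7, 8} must be used), so slot 6 = 8.
The 6 still-open variables together cover exactly {1, 2, 3, 4, 6, 7} — 6 values for 6 variables — and 4 appears only in slot 2's list, so slot 2 = 4.
The 2 variables slot 1 and slot 4 are confined to {1, 6}, which locks those values in; drop them from slot 8.
No further eliminations apply; slot 4 can still be any of 1, 6.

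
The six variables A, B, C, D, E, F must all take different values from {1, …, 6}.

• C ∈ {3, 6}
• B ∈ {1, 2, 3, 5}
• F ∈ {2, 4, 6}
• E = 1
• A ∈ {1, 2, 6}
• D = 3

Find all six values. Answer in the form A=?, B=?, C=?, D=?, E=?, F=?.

A=2, B=5, C=6, D=3, E=1, F=4

D's domain is down to {3}, so D = 3. So B, C can't be 3.
E's domain is down to {1}, so E = 1. So A, B can't be 1.
C must be 6 (only option left). Strike 6 from A, F.
A's domain is down to {2}, so A = 2. Remove 2 from B, F.
B has just one choice, so B = 5.
F's domain is down to {4}, so F = 4.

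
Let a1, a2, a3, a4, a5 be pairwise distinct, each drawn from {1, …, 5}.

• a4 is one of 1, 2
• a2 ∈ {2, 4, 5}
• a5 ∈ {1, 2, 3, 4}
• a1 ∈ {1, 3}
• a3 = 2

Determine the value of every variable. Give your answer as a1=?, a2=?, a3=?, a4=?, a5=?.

a1=3, a2=5, a3=2, a4=1, a5=4

a3's domain is down to {2}, so a3 = 2. Eliminate 2 elsewhere: a2, a4, a5.
a4's domain is down to {1}, so a4 = 1. Eliminate 1 elsewhere: a1, a5.
a1 must be 3 (only option left). Strike 3 from a5.
a5 must be 4 (only option left). Eliminate 4 elsewhere: a2.
a2's domain is down to {5}, so a2 = 5.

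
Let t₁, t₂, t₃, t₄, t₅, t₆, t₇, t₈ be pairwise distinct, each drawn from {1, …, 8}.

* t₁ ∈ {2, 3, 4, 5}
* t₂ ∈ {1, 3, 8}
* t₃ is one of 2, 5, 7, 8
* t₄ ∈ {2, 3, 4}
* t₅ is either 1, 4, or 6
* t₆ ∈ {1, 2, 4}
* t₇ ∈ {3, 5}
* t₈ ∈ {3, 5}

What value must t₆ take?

1

Among the 8 variables, 6 fits only t₅ (and all 8 values in {1, 2, 3, 4, 5, 6, 7, 8} must be used), so t₅ = 6.
Among the 7 still-open variables, 7 fits only t₃ (and all 7 values in {1, 2, 3, 4, 5, 7, 8} must be used), so t₃ = 7.
The 6 still-open variables together cover exactly {1, 2, 3, 4, 5, 8} — 6 values for 6 variables — and 8 appears only in t₂'s list, so t₂ = 8.
The 5 still-open variables together cover exactly {1, 2, 3, 4, 5} — 5 values for 5 variables — and 1 appears only in t₆'s list, so t₆ = 1.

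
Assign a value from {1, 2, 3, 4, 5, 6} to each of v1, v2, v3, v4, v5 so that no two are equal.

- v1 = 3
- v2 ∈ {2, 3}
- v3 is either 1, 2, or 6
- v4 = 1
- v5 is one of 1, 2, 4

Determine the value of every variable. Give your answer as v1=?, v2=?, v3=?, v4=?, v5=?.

v1's domain is down to {3}, so v1 = 3. So v2 can't be 3.
v2 has just one choice, so v2 = 2. Remove 2 from v3, v5.
v4's domain is down to {1}, so v4 = 1. Eliminate 1 elsewhere: v3, v5.
v5 must be 4 (only option left).
v3 has just one choice, so v3 = 6.

v1=3, v2=2, v3=6, v4=1, v5=4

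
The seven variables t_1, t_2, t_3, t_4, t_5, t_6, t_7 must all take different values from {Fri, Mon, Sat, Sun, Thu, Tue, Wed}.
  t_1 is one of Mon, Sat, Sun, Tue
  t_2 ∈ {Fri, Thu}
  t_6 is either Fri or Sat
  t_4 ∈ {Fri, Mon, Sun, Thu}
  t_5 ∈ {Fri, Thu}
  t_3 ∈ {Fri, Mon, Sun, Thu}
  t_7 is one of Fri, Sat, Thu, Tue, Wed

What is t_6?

Sat

The 7 variables draw from only 7 values {Fri, Mon, Sat, Sun, Thu, Tue, Wed}, so each is used; only t_7 can be Wed, hence t_7 = Wed.
The 6 still-open variables draw from only 6 values {Fri, Mon, Sat, Sun, Thu, Tue}, so each is used; only t_1 can be Tue, hence t_1 = Tue.
The 5 still-open variables together cover exactly {Fri, Mon, Sat, Sun, Thu} — 5 values for 5 variables — and Sat appears only in t_6's list, so t_6 = Sat.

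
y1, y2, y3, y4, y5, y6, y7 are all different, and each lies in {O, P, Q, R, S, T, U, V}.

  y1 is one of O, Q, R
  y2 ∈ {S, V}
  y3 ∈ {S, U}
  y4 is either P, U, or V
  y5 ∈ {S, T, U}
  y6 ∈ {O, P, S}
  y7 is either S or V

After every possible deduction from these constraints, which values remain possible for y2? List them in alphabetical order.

S, V

y2 and y7 between them cover only {S, V} — a naked pair. Remove those values from y3, y4, y5, y6.
y3's domain is down to {U}, so y3 = U. Eliminate U elsewhere: y4, y5.
y4 must be P (only option left). Strike P from y6.
That leaves y5 = T.
y6's domain is down to {O}, so y6 = O. So y1 can't be O.
No further eliminations apply; y2 can still be any of S, V.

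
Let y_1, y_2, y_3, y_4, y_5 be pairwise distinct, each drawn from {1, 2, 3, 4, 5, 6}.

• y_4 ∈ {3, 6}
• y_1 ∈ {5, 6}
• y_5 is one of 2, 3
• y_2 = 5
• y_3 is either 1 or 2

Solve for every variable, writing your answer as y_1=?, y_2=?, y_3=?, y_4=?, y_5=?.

y_2's domain is down to {5}, so y_2 = 5. So y_1 can't be 5.
y_1 has just one choice, so y_1 = 6. Strike 6 from y_4.
y_4 has just one choice, so y_4 = 3. Remove 3 from y_5.
y_5's domain is down to {2}, so y_5 = 2. Eliminate 2 elsewhere: y_3.
y_3 must be 1 (only option left).

y_1=6, y_2=5, y_3=1, y_4=3, y_5=2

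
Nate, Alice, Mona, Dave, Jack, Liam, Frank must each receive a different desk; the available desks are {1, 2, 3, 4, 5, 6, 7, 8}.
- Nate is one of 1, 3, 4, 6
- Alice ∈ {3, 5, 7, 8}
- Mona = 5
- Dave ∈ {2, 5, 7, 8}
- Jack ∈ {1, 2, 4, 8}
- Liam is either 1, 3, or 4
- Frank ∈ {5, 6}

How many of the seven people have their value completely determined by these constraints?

2

Mona has just one choice, so Mona = 5. Remove 5 from Alice, Dave, Frank.
Frank's domain is down to {6}, so Frank = 6. So Nate can't be 6.
Determined: Mona=5, Frank=6. The other people each still have more than one consistent value. That makes 2.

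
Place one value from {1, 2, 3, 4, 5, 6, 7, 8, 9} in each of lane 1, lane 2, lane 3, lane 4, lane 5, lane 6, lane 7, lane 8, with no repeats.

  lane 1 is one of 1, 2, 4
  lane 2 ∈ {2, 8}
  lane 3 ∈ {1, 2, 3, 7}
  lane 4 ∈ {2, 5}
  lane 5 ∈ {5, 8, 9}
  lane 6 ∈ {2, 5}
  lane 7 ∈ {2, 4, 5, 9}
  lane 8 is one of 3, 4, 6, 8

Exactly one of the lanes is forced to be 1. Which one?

lane 4 and lane 6 between them cover only {2, 5} — a naked pair. Remove those values from lane 1, lane 2, lane 3, lane 5, lane 7.
lane 2 must be 8 (only option left). So lane 5, lane 8 can't be 8.
lane 5's domain is down to {9}, so lane 5 = 9. Strike 9 from lane 7.
lane 7's domain is down to {4}, so lane 7 = 4. Strike 4 from lane 1, lane 8.

lane 1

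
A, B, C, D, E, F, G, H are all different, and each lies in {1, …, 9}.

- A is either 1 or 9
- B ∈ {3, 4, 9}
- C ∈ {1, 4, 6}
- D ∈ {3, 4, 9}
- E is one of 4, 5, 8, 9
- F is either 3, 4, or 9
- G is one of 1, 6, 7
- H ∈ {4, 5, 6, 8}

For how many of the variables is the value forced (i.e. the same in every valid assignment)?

3

Among the 8 variables, 7 fits only G (and all 8 values in {1, 3, 4, 5, 6, 7, 8, 9} must be used), so G = 7.
B, D, F between them cover only {3, 4, 9} — a naked triple. Remove those values from A, C, E, H.
A must be 1 (only option left). Strike 1 from C.
C has just one choice, so C = 6. So H can't be 6.
Determined: A=1, C=6, G=7. The other variables each still have more than one consistent value. That makes 3.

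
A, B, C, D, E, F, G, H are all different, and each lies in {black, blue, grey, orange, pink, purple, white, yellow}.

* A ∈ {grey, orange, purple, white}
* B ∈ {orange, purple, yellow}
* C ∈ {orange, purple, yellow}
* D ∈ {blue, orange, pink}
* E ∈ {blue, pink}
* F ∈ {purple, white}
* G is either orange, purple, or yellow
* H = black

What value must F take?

white

H has just one choice, so H = black.
The 7 still-open variables draw from only 7 values {blue, grey, orange, pink, purple, white, yellow}, so each is used; only A can be grey, hence A = grey.
Among the 6 still-open variables, white fits only F (and all 6 values in {blue, orange, pink, purple, white, yellow} must be used), so F = white.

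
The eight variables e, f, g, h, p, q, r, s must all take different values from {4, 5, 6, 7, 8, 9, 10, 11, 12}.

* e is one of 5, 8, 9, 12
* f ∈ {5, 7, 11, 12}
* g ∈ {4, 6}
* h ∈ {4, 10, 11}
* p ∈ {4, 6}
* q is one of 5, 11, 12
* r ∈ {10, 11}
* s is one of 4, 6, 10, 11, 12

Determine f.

7

The 2 variables g and p are confined to {4, 6}, which locks those values in; drop them from h, s.
h and r between them cover only {10, 11} — a naked pair. Remove those values from f, q, s.
s's domain is down to {12}, so s = 12. Remove 12 from e, f, q.
q has just one choice, so q = 5. Eliminate 5 elsewhere: e, f.
So f = 7.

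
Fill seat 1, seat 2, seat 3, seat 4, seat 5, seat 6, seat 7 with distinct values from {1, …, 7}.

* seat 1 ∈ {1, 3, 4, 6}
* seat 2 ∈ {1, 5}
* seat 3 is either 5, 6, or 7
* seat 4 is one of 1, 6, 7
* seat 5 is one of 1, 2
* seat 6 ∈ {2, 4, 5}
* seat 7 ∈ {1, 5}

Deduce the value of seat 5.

The 7 variables draw from only 7 values {1, 2, 3, 4, 5, 6, 7}, so each is used; only seat 1 can be 3, hence seat 1 = 3.
The 6 still-open variables draw from only 6 values {1, 2, 4, 5, 6, 7}, so each is used; only seat 6 can be 4, hence seat 6 = 4.
Among the 5 still-open variables, 2 fits only seat 5 (and all 5 values in {1, 2, 5, 6, 7} must be used), so seat 5 = 2.

2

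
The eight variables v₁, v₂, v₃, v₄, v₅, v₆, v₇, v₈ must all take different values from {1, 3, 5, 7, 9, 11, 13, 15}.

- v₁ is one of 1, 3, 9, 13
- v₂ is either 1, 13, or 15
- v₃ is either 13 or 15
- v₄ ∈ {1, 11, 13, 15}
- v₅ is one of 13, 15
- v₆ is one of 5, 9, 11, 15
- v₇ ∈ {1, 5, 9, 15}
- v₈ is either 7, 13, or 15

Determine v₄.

The 8 variables draw from only 8 values {1, 3, 5, 7, 9, 11, 13, 15}, so each is used; only v₁ can be 3, hence v₁ = 3.
The 7 still-open variables together cover exactly {1, 5, 7, 9, 11, 13, 15} — 7 values for 7 variables — and 7 appears only in v₈'s list, so v₈ = 7.
v₃ and v₅ between them cover only {13, 15} — a naked pair. Remove those values from v₂, v₄, v₆, v₇.
v₂'s domain is down to {1}, so v₂ = 1. Eliminate 1 elsewhere: v₄, v₇.
So v₄ = 11.

11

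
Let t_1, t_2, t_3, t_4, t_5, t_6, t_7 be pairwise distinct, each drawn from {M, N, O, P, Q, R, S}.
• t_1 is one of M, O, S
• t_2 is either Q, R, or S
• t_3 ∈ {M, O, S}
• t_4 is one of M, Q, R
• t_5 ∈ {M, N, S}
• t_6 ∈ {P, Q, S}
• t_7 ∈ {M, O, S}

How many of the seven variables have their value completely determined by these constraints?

2

The 7 variables together cover exactly {M, N, O, P, Q, R, S} — 7 values for 7 variables — and N appears only in t_5's list, so t_5 = N.
The 6 still-open variables draw from only 6 values {M, O, P, Q, R, S}, so each is used; only t_6 can be P, hence t_6 = P.
t_1, t_3, t_7 share exactly the 3 values {M, O, S}; by pigeonhole those values go to them, so strike M, O, S from t_2, t_4.
Determined: t_5=N, t_6=P. The other variables each still have more than one consistent value. That makes 2.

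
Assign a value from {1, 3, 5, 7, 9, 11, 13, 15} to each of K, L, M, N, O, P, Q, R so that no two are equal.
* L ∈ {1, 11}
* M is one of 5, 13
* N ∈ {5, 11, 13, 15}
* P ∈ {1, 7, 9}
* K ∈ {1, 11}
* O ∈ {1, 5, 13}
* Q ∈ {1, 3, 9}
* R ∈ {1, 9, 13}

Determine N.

The 8 variables together cover exactly {1, 3, 5, 7, 9, 11, 13, 15} — 8 values for 8 variables — and 3 appears only in Q's list, so Q = 3.
The 7 still-open variables draw from only 7 values {1, 5, 7, 9, 11, 13, 15}, so each is used; only P can be 7, hence P = 7.
The 6 still-open variables draw from only 6 values {1, 5, 9, 11, 13, 15}, so each is used; only R can be 9, hence R = 9.
The 5 still-open variables together cover exactly {1, 5, 11, 13, 15} — 5 values for 5 variables — and 15 appears only in N's list, so N = 15.

15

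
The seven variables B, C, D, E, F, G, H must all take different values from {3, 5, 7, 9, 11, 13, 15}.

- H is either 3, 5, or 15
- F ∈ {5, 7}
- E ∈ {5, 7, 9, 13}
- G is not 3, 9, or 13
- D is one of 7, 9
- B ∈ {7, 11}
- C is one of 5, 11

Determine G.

The 7 variables draw from only 7 values {3, 5, 7, 9, 11, 13, 15}, so each is used; only H can be 3, hence H = 3.
Among the 6 still-open variables, 13 fits only E (and all 6 values in {5, 7, 9, 11, 13, 15} must be used), so E = 13.
The 5 still-open variables draw from only 5 values {5, 7, 9, 11, 15}, so each is used; only D can be 9, hence D = 9.
The 4 still-open variables draw from only 4 values {5, 7, 11, 15}, so each is used; only G can be 15, hence G = 15.

15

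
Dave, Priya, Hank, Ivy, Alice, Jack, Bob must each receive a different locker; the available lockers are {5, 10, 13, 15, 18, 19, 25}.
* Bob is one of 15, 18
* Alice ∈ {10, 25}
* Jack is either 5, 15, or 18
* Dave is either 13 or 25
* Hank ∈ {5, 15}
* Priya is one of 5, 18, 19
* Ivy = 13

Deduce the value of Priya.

Ivy has just one choice, so Ivy = 13. Remove 13 from Dave.
Dave's domain is down to {25}, so Dave = 25. Eliminate 25 elsewhere: Alice.
Alice must be 10 (only option left).
The 4 still-open variables draw from only 4 values {5, 15, 18, 19}, so each is used; only Priya can be 19, hence Priya = 19.

19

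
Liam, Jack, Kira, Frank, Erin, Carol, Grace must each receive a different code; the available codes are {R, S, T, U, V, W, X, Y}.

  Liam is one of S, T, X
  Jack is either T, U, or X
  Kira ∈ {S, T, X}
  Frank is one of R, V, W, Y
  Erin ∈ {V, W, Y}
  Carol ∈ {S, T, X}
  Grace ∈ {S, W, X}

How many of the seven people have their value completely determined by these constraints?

Liam, Kira, Carol share exactly the 3 values {S, T, X}; by pigeonhole those values go to them, so strike S, T, X from Jack, Grace.
That leaves Jack = U.
That leaves Grace = W. Remove W from Frank, Erin.
Determined: Jack=U, Grace=W. The other people each still have more than one consistent value. That makes 2.

2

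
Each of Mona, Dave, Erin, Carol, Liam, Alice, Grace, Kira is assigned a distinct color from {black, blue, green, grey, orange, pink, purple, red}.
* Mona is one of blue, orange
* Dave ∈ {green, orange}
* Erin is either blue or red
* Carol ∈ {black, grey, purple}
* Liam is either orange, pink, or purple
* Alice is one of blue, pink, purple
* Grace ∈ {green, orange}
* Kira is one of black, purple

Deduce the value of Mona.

The 8 variables draw from only 8 values {black, blue, green, grey, orange, pink, purple, red}, so each is used; only Carol can be grey, hence Carol = grey.
The 7 still-open variables together cover exactly {black, blue, green, orange, pink, purple, red} — 7 values for 7 variables — and black appears only in Kira's list, so Kira = black.
The 6 still-open variables together cover exactly {blue, green, orange, pink, purple, red} — 6 values for 6 variables — and red appears only in Erin's list, so Erin = red.
Dave and Grace between them cover only {green, orange} — a naked pair. Remove those values from Mona, Liam.
So Mona = blue.

blue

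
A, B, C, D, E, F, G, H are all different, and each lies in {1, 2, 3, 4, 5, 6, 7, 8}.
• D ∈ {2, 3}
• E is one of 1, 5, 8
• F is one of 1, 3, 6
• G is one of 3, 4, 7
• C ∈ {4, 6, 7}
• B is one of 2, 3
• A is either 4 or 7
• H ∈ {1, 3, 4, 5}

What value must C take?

6

The 8 variables draw from only 8 values {1, 2, 3, 4, 5, 6, 7, 8}, so each is used; only E can be 8, hence E = 8.
The 7 still-open variables together cover exactly {1, 2, 3, 4, 5, 6, 7} — 7 values for 7 variables — and 5 appears only in H's list, so H = 5.
The 6 still-open variables draw from only 6 values {1, 2, 3, 4, 6, 7}, so each is used; only F can be 1, hence F = 1.
The 5 still-open variables draw from only 5 values {2, 3, 4, 6, 7}, so each is used; only C can be 6, hence C = 6.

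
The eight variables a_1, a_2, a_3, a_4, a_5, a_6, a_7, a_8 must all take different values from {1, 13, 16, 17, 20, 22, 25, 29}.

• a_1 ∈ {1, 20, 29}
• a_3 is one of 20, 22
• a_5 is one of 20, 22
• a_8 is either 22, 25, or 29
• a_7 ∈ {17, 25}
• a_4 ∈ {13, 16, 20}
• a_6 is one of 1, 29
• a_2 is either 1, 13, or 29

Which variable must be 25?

Among the 8 variables, 16 fits only a_4 (and all 8 values in {1, 13, 16, 17, 20, 22, 25, 29} must be used), so a_4 = 16.
The 7 still-open variables draw from only 7 values {1, 13, 17, 20, 22, 25, 29}, so each is used; only a_2 can be 13, hence a_2 = 13.
Among the 6 still-open variables, 17 fits only a_7 (and all 6 values in {1, 17, 20, 22, 25, 29} must be used), so a_7 = 17.
The 5 still-open variables together cover exactly {1, 20, 22, 25, 29} — 5 values for 5 variables — and 25 appears only in a_8's list, so a_8 = 25.

a_8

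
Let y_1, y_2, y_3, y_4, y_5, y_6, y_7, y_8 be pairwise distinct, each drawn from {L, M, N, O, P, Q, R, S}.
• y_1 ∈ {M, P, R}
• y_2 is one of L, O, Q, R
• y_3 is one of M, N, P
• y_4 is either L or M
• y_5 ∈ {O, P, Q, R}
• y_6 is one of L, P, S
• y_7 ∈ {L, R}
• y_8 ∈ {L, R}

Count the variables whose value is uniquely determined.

4

Among the 8 variables, N fits only y_3 (and all 8 values in {L, M, N, O, P, Q, R, S} must be used), so y_3 = N.
The 7 still-open variables draw from only 7 values {L, M, O, P, Q, R, S}, so each is used; only y_6 can be S, hence y_6 = S.
y_7 and y_8 share exactly the 2 values {L, R}; by pigeonhole those values go to them, so strike L, R from y_1, y_2, y_4, y_5.
That leaves y_4 = M. So y_1 can't be M.
y_1 has just one choice, so y_1 = P. Eliminate P elsewhere: y_5.
Determined: y_1=P, y_3=N, y_4=M, y_6=S. The other variables each still have more than one consistent value. That makes 4.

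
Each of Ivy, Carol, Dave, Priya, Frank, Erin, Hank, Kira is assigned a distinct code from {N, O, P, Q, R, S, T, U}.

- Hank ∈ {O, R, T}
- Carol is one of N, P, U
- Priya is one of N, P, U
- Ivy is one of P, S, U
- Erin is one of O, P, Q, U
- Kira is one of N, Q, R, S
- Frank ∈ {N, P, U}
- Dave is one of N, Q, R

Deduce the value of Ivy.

Among the 8 variables, T fits only Hank (and all 8 values in {N, O, P, Q, R, S, T, U} must be used), so Hank = T.
Among the 7 still-open variables, O fits only Erin (and all 7 values in {N, O, P, Q, R, S, U} must be used), so Erin = O.
Carol, Priya, Frank share exactly the 3 values {N, P, U}; by pigeonhole those values go to them, so strike N, P, U from Ivy, Dave, Kira.
So Ivy = S.

S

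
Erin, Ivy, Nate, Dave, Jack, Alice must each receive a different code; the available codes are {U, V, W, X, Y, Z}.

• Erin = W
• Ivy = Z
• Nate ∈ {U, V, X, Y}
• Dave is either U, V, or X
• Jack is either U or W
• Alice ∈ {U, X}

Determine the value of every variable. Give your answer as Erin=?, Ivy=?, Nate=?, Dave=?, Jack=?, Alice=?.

Erin must be W (only option left). Remove W from Jack.
Ivy has just one choice, so Ivy = Z.
Jack must be U (only option left). Eliminate U elsewhere: Nate, Dave, Alice.
That leaves Alice = X. Remove X from Nate, Dave.
Dave must be V (only option left). Eliminate V elsewhere: Nate.
Nate has just one choice, so Nate = Y.

Erin=W, Ivy=Z, Nate=Y, Dave=V, Jack=U, Alice=X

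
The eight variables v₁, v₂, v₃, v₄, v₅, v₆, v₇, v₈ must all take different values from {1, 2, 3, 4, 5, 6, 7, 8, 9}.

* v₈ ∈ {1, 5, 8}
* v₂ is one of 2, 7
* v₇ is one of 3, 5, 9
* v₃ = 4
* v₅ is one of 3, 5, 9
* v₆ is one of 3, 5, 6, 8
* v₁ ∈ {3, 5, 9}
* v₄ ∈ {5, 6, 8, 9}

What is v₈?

v₃ has just one choice, so v₃ = 4.
The 3 variables v₁, v₅, v₇ are confined to {3, 5, 9}, which locks those values in; drop them from v₄, v₆, v₈.
v₄ and v₆ between them cover only {6, 8} — a naked pair. Remove those values from v₈.
So v₈ = 1.

1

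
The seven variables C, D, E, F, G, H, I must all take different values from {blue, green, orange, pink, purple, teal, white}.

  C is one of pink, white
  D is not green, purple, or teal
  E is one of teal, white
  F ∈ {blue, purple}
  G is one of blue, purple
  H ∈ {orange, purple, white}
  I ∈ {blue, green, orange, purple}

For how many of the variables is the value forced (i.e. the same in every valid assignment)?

2

The 7 variables together cover exactly {blue, green, orange, pink, purple, teal, white} — 7 values for 7 variables — and green appears only in I's list, so I = green.
The 6 still-open variables draw from only 6 values {blue, orange, pink, purple, teal, white}, so each is used; only E can be teal, hence E = teal.
F and G share exactly the 2 values {blue, purple}; by pigeonhole those values go to them, so strike blue, purple from D, H.
Determined: E=teal, I=green. The other variables each still have more than one consistent value. That makes 2.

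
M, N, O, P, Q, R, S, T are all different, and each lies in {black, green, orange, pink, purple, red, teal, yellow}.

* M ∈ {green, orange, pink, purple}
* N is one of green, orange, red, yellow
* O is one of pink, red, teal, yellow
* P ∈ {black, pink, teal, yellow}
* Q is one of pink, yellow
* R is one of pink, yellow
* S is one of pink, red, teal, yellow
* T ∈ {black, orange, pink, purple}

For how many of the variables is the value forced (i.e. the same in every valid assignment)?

Q and R share exactly the 2 values {pink, yellow}; by pigeonhole those values go to them, so strike pink, yellow from M, N, O, P, S, T.
O and S share exactly the 2 values {red, teal}; by pigeonhole those values go to them, so strike red, teal from N, P.
P must be black (only option left). Remove black from T.
Determined: P=black. The other variables each still have more than one consistent value. That makes 1.

1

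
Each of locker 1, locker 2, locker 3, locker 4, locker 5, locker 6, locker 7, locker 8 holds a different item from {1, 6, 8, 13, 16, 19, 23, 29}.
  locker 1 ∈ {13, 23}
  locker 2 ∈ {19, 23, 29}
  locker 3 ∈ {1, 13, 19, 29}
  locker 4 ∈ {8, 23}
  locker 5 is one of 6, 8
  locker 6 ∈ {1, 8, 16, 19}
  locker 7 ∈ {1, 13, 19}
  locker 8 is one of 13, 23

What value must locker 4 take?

The 8 variables draw from only 8 values {1, 6, 8, 13, 16, 19, 23, 29}, so each is used; only locker 5 can be 6, hence locker 5 = 6.
The 7 still-open variables draw from only 7 values {1, 8, 13, 16, 19, 23, 29}, so each is used; only locker 6 can be 16, hence locker 6 = 16.
The 6 still-open variables together cover exactly {1, 8, 13, 19, 23, 29} — 6 values for 6 variables — and 8 appears only in locker 4's list, so locker 4 = 8.

8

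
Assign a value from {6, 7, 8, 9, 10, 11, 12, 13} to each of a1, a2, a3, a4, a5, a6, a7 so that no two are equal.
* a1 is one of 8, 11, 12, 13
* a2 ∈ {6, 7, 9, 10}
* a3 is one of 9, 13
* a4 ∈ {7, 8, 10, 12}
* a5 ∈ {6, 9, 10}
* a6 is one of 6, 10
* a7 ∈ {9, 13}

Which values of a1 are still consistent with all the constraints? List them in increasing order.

8, 11, 12

The 2 variables a3 and a7 are confined to {9, 13}, which locks those values in; drop them from a1, a2, a5.
a5 and a6 share exactly the 2 values {6, 10}; by pigeonhole those values go to them, so strike 6, 10 from a2, a4.
That leaves a2 = 7. Remove 7 from a4.
No further eliminations apply; a1 can still be any of 8, 11, 12.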